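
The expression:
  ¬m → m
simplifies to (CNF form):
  m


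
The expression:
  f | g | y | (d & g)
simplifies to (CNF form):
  f | g | y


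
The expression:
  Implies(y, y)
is always true.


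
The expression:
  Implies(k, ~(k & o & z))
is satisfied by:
  {o: False, k: False, z: False}
  {z: True, o: False, k: False}
  {k: True, o: False, z: False}
  {z: True, k: True, o: False}
  {o: True, z: False, k: False}
  {z: True, o: True, k: False}
  {k: True, o: True, z: False}


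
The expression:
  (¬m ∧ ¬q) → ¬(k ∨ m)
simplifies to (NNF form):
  m ∨ q ∨ ¬k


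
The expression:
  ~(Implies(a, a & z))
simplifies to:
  a & ~z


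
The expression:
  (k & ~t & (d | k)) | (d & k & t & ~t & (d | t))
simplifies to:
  k & ~t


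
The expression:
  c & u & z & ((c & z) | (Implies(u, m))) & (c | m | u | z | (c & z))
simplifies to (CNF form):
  c & u & z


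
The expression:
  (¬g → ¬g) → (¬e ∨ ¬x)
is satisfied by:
  {e: False, x: False}
  {x: True, e: False}
  {e: True, x: False}


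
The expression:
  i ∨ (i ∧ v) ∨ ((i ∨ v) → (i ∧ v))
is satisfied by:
  {i: True, v: False}
  {v: False, i: False}
  {v: True, i: True}


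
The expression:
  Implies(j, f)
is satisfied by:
  {f: True, j: False}
  {j: False, f: False}
  {j: True, f: True}


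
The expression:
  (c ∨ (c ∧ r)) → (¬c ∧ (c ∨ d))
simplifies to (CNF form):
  ¬c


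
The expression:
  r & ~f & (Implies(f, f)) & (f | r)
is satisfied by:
  {r: True, f: False}


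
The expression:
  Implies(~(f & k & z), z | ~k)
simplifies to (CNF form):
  z | ~k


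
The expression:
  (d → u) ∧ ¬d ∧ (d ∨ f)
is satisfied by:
  {f: True, d: False}


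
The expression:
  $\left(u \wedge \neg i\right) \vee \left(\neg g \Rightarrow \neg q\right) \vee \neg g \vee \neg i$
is always true.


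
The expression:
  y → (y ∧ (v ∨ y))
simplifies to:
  True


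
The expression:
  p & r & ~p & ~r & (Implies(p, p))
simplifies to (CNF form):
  False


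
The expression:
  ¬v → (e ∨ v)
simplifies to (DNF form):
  e ∨ v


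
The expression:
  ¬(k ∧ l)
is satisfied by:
  {l: False, k: False}
  {k: True, l: False}
  {l: True, k: False}


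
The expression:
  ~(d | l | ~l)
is never true.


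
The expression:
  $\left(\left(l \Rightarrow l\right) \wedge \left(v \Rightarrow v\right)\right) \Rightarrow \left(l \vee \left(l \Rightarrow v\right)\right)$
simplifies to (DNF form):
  $\text{True}$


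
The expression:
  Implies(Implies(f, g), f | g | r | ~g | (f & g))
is always true.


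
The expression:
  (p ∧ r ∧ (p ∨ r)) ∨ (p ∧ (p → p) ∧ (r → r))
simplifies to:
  p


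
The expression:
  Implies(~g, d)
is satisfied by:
  {d: True, g: True}
  {d: True, g: False}
  {g: True, d: False}


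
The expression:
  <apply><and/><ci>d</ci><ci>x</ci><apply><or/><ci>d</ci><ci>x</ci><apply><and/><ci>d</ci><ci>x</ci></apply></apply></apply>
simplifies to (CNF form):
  <apply><and/><ci>d</ci><ci>x</ci></apply>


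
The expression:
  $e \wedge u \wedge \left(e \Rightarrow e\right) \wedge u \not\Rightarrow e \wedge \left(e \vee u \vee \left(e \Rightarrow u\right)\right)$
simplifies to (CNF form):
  $\text{False}$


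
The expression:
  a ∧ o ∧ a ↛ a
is never true.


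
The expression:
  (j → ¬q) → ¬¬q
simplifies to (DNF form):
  q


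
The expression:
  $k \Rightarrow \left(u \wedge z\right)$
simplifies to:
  $\left(u \wedge z\right) \vee \neg k$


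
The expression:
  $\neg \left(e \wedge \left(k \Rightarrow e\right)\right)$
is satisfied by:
  {e: False}


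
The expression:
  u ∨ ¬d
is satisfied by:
  {u: True, d: False}
  {d: False, u: False}
  {d: True, u: True}


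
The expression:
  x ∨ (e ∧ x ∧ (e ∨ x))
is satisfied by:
  {x: True}


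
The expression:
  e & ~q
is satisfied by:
  {e: True, q: False}


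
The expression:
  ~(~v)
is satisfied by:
  {v: True}


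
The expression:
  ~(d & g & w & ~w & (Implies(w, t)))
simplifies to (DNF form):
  True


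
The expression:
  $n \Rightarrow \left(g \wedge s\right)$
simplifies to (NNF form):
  $\left(g \wedge s\right) \vee \neg n$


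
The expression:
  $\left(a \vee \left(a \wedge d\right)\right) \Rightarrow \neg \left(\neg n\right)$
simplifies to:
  $n \vee \neg a$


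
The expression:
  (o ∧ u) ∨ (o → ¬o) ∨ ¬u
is always true.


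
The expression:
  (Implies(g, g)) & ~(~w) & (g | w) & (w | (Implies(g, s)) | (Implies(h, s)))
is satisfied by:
  {w: True}


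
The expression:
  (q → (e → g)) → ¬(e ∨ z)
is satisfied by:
  {q: True, g: False, e: False, z: False}
  {z: False, g: False, q: False, e: False}
  {q: True, g: True, z: False, e: False}
  {g: True, z: False, q: False, e: False}
  {e: True, q: True, z: False, g: False}
  {z: True, e: True, q: True, g: False}


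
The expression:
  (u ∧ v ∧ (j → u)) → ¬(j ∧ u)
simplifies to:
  ¬j ∨ ¬u ∨ ¬v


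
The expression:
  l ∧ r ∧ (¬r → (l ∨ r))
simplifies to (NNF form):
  l ∧ r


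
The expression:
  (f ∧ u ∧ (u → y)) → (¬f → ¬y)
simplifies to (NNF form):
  True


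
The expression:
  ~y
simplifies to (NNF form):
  ~y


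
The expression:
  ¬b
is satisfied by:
  {b: False}


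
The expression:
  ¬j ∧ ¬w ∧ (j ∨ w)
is never true.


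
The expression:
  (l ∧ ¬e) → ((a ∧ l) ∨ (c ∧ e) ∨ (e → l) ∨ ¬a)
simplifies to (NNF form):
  True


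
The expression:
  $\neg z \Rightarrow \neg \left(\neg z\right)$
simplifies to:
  $z$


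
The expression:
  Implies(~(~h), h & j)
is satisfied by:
  {j: True, h: False}
  {h: False, j: False}
  {h: True, j: True}


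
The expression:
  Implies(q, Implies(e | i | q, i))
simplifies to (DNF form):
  i | ~q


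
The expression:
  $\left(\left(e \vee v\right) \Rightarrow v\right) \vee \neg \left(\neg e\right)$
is always true.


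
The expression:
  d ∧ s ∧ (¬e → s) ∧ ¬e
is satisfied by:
  {d: True, s: True, e: False}


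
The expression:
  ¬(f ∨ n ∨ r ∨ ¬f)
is never true.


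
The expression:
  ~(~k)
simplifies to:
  k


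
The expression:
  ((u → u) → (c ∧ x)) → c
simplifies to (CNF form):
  True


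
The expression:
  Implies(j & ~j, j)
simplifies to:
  True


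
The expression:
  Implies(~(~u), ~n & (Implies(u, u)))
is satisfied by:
  {u: False, n: False}
  {n: True, u: False}
  {u: True, n: False}


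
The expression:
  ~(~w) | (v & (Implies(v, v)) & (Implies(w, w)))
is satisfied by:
  {v: True, w: True}
  {v: True, w: False}
  {w: True, v: False}


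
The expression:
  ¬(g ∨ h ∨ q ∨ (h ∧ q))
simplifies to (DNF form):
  ¬g ∧ ¬h ∧ ¬q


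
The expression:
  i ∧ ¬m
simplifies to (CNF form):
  i ∧ ¬m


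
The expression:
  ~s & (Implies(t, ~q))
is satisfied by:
  {t: False, s: False, q: False}
  {q: True, t: False, s: False}
  {t: True, q: False, s: False}


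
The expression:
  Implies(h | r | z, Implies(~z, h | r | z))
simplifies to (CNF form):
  True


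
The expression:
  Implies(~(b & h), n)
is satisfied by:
  {n: True, b: True, h: True}
  {n: True, b: True, h: False}
  {n: True, h: True, b: False}
  {n: True, h: False, b: False}
  {b: True, h: True, n: False}


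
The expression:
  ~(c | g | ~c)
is never true.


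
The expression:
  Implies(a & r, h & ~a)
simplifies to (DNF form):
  ~a | ~r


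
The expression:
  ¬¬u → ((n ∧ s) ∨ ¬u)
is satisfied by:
  {n: True, s: True, u: False}
  {n: True, s: False, u: False}
  {s: True, n: False, u: False}
  {n: False, s: False, u: False}
  {n: True, u: True, s: True}


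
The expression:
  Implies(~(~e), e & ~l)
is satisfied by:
  {l: False, e: False}
  {e: True, l: False}
  {l: True, e: False}


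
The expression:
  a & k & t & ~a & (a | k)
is never true.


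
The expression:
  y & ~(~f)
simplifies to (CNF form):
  f & y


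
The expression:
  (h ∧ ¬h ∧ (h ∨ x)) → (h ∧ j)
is always true.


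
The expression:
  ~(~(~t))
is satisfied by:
  {t: False}


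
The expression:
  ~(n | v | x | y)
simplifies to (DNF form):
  ~n & ~v & ~x & ~y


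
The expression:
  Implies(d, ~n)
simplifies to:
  ~d | ~n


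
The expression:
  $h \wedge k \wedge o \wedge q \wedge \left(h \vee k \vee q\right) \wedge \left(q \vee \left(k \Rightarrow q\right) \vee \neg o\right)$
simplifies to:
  $h \wedge k \wedge o \wedge q$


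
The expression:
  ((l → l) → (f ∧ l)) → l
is always true.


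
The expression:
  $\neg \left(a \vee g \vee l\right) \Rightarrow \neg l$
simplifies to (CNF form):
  $\text{True}$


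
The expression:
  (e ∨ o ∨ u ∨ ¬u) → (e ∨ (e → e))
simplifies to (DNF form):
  True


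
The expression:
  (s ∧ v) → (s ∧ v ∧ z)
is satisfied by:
  {z: True, s: False, v: False}
  {s: False, v: False, z: False}
  {z: True, v: True, s: False}
  {v: True, s: False, z: False}
  {z: True, s: True, v: False}
  {s: True, z: False, v: False}
  {z: True, v: True, s: True}


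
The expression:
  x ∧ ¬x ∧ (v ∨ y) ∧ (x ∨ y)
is never true.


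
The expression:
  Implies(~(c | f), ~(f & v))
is always true.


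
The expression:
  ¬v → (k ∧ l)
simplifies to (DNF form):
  v ∨ (k ∧ l)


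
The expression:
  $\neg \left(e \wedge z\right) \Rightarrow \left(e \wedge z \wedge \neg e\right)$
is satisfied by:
  {z: True, e: True}


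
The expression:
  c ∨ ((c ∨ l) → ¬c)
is always true.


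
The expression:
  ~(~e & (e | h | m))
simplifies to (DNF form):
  e | (~h & ~m)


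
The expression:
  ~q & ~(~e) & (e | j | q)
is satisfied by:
  {e: True, q: False}


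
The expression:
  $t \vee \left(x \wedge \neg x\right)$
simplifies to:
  $t$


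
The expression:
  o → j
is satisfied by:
  {j: True, o: False}
  {o: False, j: False}
  {o: True, j: True}


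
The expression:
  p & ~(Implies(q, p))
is never true.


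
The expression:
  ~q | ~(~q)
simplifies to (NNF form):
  True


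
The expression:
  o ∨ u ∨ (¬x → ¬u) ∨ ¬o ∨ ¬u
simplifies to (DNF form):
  True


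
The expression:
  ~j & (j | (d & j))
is never true.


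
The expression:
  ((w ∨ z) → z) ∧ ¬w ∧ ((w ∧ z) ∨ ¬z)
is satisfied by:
  {w: False, z: False}


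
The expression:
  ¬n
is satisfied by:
  {n: False}


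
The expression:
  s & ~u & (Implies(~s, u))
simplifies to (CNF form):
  s & ~u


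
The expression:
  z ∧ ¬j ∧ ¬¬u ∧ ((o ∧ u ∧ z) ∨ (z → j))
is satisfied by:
  {z: True, u: True, o: True, j: False}


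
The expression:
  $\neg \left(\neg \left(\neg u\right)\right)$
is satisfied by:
  {u: False}


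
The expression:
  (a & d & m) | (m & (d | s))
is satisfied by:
  {m: True, d: True, s: True}
  {m: True, d: True, s: False}
  {m: True, s: True, d: False}


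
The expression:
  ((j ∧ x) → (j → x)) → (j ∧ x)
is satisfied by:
  {j: True, x: True}


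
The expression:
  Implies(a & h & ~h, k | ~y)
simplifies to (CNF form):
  True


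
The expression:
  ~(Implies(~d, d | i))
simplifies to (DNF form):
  ~d & ~i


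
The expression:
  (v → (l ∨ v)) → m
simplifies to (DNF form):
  m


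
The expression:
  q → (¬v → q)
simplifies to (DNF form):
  True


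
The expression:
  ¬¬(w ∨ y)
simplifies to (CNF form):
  w ∨ y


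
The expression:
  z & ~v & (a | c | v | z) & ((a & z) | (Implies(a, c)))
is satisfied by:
  {z: True, v: False}


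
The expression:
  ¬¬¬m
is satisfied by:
  {m: False}


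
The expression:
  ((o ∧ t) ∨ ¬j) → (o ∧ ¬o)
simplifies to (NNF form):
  j ∧ (¬o ∨ ¬t)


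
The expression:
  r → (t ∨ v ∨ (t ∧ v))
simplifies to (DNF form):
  t ∨ v ∨ ¬r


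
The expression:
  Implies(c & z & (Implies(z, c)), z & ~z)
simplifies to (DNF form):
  ~c | ~z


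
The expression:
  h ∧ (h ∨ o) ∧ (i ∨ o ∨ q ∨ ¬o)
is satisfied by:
  {h: True}


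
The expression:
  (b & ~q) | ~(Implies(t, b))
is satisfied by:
  {t: True, q: False, b: False}
  {b: True, t: True, q: False}
  {b: True, q: False, t: False}
  {t: True, q: True, b: False}


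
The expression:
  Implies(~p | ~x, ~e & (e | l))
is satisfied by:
  {p: True, l: True, x: True, e: False}
  {p: True, l: True, x: False, e: False}
  {p: True, x: True, l: False, e: False}
  {l: True, x: True, p: False, e: False}
  {l: True, p: False, x: False, e: False}
  {p: True, e: True, l: True, x: True}
  {p: True, e: True, x: True, l: False}


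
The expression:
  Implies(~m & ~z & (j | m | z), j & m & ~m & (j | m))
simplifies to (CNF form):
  m | z | ~j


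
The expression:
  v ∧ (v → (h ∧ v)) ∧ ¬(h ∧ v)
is never true.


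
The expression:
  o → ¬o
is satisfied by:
  {o: False}


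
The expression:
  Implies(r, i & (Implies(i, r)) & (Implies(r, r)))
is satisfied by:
  {i: True, r: False}
  {r: False, i: False}
  {r: True, i: True}


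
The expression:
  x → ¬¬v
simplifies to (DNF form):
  v ∨ ¬x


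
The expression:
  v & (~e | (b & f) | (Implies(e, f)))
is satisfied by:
  {f: True, v: True, e: False}
  {v: True, e: False, f: False}
  {e: True, f: True, v: True}


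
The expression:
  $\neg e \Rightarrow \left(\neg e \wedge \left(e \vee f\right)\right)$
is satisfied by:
  {e: True, f: True}
  {e: True, f: False}
  {f: True, e: False}


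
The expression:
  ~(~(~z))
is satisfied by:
  {z: False}


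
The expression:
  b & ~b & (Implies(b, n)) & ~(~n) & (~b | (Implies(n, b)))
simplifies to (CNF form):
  False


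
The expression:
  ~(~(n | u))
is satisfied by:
  {n: True, u: True}
  {n: True, u: False}
  {u: True, n: False}


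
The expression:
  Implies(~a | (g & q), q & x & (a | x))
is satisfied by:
  {a: True, x: True, g: False, q: False}
  {a: True, x: False, g: False, q: False}
  {q: True, a: True, x: True, g: False}
  {q: True, a: True, x: False, g: False}
  {g: True, a: True, x: True, q: False}
  {g: True, a: True, x: False, q: False}
  {g: True, a: True, q: True, x: True}
  {q: True, x: True, a: False, g: False}
  {g: True, q: True, x: True, a: False}


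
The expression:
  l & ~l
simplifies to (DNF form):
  False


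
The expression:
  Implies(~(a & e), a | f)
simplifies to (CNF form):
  a | f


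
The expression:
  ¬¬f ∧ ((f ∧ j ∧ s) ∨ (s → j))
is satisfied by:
  {j: True, f: True, s: False}
  {f: True, s: False, j: False}
  {j: True, s: True, f: True}


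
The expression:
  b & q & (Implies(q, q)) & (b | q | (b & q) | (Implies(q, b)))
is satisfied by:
  {b: True, q: True}


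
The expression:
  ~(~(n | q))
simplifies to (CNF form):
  n | q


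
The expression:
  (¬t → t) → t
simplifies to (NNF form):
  True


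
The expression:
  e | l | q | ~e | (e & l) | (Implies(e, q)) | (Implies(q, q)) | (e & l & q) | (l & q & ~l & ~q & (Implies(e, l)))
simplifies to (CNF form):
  True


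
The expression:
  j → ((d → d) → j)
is always true.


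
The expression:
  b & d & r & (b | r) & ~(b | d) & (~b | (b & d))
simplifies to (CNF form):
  False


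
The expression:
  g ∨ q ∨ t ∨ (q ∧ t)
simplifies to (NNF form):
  g ∨ q ∨ t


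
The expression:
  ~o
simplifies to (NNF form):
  ~o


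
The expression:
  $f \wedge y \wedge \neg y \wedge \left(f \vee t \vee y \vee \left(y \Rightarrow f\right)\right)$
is never true.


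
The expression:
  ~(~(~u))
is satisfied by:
  {u: False}


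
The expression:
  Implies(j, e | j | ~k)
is always true.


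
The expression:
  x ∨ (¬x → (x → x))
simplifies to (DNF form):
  True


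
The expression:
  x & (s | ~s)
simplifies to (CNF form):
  x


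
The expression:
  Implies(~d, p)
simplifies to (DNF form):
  d | p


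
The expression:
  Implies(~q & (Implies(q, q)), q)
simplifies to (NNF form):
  q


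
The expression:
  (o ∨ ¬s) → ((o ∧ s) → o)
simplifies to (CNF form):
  True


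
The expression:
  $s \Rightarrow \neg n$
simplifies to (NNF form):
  $\neg n \vee \neg s$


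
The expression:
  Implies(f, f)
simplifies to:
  True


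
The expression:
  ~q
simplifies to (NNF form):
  ~q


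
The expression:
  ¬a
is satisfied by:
  {a: False}


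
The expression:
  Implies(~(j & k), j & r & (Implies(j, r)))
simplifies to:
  j & (k | r)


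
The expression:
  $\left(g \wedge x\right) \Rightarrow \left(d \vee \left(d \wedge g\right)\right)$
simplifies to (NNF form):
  $d \vee \neg g \vee \neg x$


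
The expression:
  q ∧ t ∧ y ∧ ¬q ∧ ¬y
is never true.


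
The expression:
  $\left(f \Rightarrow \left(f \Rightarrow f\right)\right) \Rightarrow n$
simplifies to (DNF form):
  $n$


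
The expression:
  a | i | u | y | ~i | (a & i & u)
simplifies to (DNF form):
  True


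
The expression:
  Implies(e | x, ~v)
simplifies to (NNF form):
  ~v | (~e & ~x)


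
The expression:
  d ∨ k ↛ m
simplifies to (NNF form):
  d ∨ (k ∧ ¬m)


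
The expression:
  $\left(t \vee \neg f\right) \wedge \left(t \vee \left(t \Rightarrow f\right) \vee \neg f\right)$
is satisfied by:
  {t: True, f: False}
  {f: False, t: False}
  {f: True, t: True}


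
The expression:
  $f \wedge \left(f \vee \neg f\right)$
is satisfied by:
  {f: True}


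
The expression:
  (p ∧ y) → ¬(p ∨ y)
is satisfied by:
  {p: False, y: False}
  {y: True, p: False}
  {p: True, y: False}


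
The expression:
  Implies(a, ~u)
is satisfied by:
  {u: False, a: False}
  {a: True, u: False}
  {u: True, a: False}


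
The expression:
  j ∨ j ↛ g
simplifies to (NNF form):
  j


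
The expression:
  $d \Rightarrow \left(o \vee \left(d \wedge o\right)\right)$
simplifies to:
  $o \vee \neg d$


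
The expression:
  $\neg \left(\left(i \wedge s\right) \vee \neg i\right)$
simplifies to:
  $i \wedge \neg s$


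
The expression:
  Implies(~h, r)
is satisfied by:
  {r: True, h: True}
  {r: True, h: False}
  {h: True, r: False}


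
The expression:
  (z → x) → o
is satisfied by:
  {o: True, z: True, x: False}
  {o: True, z: False, x: False}
  {x: True, o: True, z: True}
  {x: True, o: True, z: False}
  {z: True, x: False, o: False}


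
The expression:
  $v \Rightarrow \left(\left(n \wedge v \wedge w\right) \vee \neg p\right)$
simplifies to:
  $\left(n \wedge w\right) \vee \neg p \vee \neg v$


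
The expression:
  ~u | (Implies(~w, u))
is always true.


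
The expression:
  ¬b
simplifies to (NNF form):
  ¬b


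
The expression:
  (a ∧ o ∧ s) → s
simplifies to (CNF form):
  True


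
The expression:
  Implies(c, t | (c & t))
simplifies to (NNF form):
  t | ~c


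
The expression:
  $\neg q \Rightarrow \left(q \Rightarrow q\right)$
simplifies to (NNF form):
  $\text{True}$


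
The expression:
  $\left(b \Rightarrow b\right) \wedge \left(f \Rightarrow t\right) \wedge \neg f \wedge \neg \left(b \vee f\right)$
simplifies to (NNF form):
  $\neg b \wedge \neg f$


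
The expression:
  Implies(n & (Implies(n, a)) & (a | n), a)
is always true.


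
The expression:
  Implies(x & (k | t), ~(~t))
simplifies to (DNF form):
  t | ~k | ~x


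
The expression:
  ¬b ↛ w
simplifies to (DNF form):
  w ∨ ¬b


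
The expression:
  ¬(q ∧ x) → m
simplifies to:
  m ∨ (q ∧ x)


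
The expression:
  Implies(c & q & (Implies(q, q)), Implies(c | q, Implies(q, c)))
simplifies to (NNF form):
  True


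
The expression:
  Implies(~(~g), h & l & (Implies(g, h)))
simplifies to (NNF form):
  ~g | (h & l)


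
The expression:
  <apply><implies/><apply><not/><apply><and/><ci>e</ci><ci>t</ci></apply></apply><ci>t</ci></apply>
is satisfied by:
  {t: True}


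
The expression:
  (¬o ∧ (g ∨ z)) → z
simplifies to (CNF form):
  o ∨ z ∨ ¬g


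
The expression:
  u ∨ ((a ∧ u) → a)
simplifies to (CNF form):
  True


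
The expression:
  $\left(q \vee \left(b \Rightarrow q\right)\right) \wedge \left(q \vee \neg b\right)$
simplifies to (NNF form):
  $q \vee \neg b$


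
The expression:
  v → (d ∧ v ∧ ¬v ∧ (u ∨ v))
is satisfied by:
  {v: False}


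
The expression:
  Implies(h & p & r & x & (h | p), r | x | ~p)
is always true.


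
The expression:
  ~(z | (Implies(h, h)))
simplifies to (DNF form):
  False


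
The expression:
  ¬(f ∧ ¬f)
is always true.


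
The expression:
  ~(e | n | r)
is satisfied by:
  {n: False, e: False, r: False}


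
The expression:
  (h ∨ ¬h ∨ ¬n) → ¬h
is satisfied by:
  {h: False}


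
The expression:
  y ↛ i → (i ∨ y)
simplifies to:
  True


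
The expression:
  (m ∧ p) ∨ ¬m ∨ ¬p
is always true.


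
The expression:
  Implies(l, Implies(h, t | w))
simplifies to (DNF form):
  t | w | ~h | ~l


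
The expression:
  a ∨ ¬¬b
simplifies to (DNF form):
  a ∨ b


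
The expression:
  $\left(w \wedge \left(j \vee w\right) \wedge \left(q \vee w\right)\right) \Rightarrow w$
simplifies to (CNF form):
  $\text{True}$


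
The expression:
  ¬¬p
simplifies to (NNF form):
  p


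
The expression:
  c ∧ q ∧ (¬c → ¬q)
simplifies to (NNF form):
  c ∧ q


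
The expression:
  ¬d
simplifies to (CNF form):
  ¬d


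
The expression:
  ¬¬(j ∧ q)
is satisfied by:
  {j: True, q: True}


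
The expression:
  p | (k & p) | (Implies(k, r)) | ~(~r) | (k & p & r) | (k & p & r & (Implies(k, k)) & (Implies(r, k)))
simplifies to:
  p | r | ~k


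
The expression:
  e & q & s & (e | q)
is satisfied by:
  {e: True, s: True, q: True}


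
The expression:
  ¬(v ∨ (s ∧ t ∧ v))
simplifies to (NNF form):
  ¬v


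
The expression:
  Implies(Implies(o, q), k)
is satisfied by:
  {k: True, o: True, q: False}
  {k: True, q: False, o: False}
  {k: True, o: True, q: True}
  {k: True, q: True, o: False}
  {o: True, q: False, k: False}


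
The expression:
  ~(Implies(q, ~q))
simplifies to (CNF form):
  q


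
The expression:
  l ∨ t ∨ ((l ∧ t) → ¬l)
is always true.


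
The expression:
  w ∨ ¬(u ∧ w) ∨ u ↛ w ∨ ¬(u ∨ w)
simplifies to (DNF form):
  True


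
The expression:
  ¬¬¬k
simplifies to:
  ¬k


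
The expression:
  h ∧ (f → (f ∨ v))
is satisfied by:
  {h: True}


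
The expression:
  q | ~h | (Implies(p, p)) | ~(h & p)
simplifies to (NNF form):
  True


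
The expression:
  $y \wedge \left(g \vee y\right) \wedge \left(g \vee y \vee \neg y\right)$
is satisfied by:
  {y: True}


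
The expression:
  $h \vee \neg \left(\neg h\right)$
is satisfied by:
  {h: True}


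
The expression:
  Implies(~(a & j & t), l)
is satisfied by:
  {l: True, j: True, t: True, a: True}
  {l: True, j: True, t: True, a: False}
  {l: True, j: True, a: True, t: False}
  {l: True, j: True, a: False, t: False}
  {l: True, t: True, a: True, j: False}
  {l: True, t: True, a: False, j: False}
  {l: True, t: False, a: True, j: False}
  {l: True, t: False, a: False, j: False}
  {j: True, t: True, a: True, l: False}


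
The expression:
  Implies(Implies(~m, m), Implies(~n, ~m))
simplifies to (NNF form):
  n | ~m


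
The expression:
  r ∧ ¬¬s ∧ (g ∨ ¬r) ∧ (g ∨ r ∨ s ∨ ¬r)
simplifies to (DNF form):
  g ∧ r ∧ s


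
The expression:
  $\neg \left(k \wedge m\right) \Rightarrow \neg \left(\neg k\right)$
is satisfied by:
  {k: True}


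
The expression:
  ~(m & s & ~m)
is always true.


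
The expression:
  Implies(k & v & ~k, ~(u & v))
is always true.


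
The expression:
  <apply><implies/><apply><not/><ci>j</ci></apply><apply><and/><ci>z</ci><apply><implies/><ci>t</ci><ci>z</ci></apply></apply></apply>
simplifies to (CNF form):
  <apply><or/><ci>j</ci><ci>z</ci></apply>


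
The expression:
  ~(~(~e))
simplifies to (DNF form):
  ~e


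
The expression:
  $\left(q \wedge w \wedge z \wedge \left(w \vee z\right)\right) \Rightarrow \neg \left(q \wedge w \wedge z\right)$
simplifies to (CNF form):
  $\neg q \vee \neg w \vee \neg z$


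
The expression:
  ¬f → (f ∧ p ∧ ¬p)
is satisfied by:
  {f: True}


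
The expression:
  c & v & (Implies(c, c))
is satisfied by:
  {c: True, v: True}


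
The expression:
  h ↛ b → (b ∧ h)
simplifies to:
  b ∨ ¬h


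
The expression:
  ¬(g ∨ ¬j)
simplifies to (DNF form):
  j ∧ ¬g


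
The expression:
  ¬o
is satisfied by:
  {o: False}


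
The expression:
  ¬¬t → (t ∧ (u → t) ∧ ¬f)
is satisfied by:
  {t: False, f: False}
  {f: True, t: False}
  {t: True, f: False}


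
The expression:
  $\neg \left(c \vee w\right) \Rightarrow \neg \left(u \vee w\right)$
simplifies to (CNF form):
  $c \vee w \vee \neg u$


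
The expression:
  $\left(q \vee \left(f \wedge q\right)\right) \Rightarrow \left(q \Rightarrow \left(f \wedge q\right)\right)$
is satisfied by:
  {f: True, q: False}
  {q: False, f: False}
  {q: True, f: True}


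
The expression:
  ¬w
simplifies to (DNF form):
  ¬w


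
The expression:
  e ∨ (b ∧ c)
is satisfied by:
  {c: True, e: True, b: True}
  {c: True, e: True, b: False}
  {e: True, b: True, c: False}
  {e: True, b: False, c: False}
  {c: True, b: True, e: False}


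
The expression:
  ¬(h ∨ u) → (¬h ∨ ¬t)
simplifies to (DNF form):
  True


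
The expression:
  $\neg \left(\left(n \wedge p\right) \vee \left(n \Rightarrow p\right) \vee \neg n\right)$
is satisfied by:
  {n: True, p: False}


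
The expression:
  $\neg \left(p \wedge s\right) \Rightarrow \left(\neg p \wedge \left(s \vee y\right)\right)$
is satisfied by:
  {y: True, s: True, p: False}
  {s: True, p: False, y: False}
  {y: True, s: True, p: True}
  {s: True, p: True, y: False}
  {y: True, p: False, s: False}


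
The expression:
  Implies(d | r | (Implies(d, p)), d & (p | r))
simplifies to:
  d & (p | r)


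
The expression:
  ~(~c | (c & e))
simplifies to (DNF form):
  c & ~e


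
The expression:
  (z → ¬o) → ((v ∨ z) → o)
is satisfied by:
  {o: True, v: False, z: False}
  {o: True, z: True, v: False}
  {o: True, v: True, z: False}
  {o: True, z: True, v: True}
  {z: False, v: False, o: False}


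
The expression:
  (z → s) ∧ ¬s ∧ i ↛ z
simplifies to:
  i ∧ ¬s ∧ ¬z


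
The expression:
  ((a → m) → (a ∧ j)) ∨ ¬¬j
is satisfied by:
  {a: True, j: True, m: False}
  {j: True, m: False, a: False}
  {a: True, j: True, m: True}
  {j: True, m: True, a: False}
  {a: True, m: False, j: False}


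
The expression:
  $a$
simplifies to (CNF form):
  $a$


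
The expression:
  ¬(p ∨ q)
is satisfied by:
  {q: False, p: False}


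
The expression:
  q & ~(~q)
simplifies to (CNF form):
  q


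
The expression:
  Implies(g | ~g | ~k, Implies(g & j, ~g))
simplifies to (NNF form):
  ~g | ~j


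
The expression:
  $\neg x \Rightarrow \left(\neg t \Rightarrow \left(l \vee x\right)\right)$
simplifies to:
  $l \vee t \vee x$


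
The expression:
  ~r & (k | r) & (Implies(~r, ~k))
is never true.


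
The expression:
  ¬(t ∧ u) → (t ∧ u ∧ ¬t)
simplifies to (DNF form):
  t ∧ u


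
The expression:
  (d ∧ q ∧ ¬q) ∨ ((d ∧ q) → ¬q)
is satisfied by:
  {q: False, d: False}
  {d: True, q: False}
  {q: True, d: False}


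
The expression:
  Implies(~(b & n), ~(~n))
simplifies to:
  n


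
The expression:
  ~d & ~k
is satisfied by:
  {d: False, k: False}


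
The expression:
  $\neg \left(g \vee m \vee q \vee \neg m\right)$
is never true.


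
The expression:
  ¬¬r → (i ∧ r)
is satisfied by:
  {i: True, r: False}
  {r: False, i: False}
  {r: True, i: True}


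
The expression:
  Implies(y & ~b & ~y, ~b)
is always true.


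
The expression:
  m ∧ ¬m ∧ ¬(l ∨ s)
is never true.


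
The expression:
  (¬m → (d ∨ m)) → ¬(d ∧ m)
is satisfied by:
  {m: False, d: False}
  {d: True, m: False}
  {m: True, d: False}


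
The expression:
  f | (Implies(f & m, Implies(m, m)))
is always true.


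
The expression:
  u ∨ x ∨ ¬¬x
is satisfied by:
  {x: True, u: True}
  {x: True, u: False}
  {u: True, x: False}


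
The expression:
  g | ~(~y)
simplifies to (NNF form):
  g | y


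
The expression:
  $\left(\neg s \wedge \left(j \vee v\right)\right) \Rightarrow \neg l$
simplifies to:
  $s \vee \left(\neg j \wedge \neg v\right) \vee \neg l$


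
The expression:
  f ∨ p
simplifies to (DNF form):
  f ∨ p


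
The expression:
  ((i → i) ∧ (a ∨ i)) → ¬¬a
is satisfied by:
  {a: True, i: False}
  {i: False, a: False}
  {i: True, a: True}


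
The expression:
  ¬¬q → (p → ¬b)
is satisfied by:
  {p: False, q: False, b: False}
  {b: True, p: False, q: False}
  {q: True, p: False, b: False}
  {b: True, q: True, p: False}
  {p: True, b: False, q: False}
  {b: True, p: True, q: False}
  {q: True, p: True, b: False}


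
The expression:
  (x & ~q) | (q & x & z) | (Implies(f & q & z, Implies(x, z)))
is always true.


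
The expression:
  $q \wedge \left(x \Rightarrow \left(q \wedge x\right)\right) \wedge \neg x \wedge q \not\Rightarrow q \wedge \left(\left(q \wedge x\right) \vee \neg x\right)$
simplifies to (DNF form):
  $\text{False}$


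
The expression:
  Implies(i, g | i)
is always true.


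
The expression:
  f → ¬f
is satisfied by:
  {f: False}


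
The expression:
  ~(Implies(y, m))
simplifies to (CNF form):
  y & ~m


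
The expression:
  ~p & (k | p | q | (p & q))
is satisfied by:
  {k: True, q: True, p: False}
  {k: True, p: False, q: False}
  {q: True, p: False, k: False}


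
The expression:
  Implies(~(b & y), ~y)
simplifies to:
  b | ~y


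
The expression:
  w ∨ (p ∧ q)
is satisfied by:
  {q: True, w: True, p: True}
  {q: True, w: True, p: False}
  {w: True, p: True, q: False}
  {w: True, p: False, q: False}
  {q: True, p: True, w: False}


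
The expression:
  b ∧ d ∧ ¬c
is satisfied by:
  {b: True, d: True, c: False}


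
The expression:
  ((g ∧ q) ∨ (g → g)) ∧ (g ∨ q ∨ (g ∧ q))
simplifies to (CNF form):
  g ∨ q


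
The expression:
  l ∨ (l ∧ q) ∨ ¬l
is always true.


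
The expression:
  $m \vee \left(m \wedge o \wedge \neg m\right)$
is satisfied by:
  {m: True}


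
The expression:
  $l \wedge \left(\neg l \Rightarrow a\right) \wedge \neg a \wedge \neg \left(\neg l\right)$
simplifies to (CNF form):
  $l \wedge \neg a$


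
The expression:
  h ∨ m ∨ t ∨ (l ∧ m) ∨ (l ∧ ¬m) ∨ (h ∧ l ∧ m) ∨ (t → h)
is always true.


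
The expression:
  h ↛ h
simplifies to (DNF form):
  False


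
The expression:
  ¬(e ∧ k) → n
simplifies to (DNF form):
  n ∨ (e ∧ k)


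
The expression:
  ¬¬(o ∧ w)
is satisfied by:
  {w: True, o: True}


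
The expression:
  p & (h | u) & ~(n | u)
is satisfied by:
  {h: True, p: True, u: False, n: False}


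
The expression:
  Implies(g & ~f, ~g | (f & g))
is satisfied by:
  {f: True, g: False}
  {g: False, f: False}
  {g: True, f: True}


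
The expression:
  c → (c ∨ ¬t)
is always true.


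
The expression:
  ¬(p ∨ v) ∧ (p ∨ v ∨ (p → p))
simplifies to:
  ¬p ∧ ¬v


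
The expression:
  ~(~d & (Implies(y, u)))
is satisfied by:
  {y: True, d: True, u: False}
  {d: True, u: False, y: False}
  {y: True, d: True, u: True}
  {d: True, u: True, y: False}
  {y: True, u: False, d: False}


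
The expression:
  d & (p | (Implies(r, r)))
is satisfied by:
  {d: True}


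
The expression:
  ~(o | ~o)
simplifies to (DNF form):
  False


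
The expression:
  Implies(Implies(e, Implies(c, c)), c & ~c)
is never true.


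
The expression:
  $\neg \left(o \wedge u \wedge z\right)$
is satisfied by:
  {u: False, z: False, o: False}
  {o: True, u: False, z: False}
  {z: True, u: False, o: False}
  {o: True, z: True, u: False}
  {u: True, o: False, z: False}
  {o: True, u: True, z: False}
  {z: True, u: True, o: False}


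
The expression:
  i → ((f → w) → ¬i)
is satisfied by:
  {f: True, i: False, w: False}
  {f: False, i: False, w: False}
  {w: True, f: True, i: False}
  {w: True, f: False, i: False}
  {i: True, f: True, w: False}


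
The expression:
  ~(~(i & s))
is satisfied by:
  {i: True, s: True}


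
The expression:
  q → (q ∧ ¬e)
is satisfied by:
  {e: False, q: False}
  {q: True, e: False}
  {e: True, q: False}


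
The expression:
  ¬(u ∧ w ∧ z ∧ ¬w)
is always true.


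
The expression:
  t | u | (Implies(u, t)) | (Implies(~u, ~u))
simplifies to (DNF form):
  True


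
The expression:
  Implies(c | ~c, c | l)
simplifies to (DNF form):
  c | l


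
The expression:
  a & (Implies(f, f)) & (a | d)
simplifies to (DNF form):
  a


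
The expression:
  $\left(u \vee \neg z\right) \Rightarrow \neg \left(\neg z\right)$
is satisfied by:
  {z: True}


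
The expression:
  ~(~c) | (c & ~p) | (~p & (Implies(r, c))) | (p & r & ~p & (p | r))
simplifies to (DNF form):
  c | (~p & ~r)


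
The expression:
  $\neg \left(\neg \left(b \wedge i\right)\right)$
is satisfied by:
  {i: True, b: True}


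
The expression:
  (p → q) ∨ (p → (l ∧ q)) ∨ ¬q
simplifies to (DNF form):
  True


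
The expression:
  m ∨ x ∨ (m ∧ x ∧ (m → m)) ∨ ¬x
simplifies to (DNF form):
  True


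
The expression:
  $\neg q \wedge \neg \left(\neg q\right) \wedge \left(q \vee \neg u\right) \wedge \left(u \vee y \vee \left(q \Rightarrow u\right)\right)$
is never true.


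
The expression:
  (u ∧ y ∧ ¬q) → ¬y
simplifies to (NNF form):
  q ∨ ¬u ∨ ¬y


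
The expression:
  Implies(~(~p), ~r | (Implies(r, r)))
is always true.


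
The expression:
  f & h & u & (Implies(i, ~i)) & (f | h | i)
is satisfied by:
  {h: True, u: True, f: True, i: False}


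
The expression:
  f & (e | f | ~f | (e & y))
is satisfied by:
  {f: True}


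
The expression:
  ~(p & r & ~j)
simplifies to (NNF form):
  j | ~p | ~r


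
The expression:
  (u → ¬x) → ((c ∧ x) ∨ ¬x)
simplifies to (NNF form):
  c ∨ u ∨ ¬x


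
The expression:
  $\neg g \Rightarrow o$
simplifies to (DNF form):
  $g \vee o$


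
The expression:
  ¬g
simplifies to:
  ¬g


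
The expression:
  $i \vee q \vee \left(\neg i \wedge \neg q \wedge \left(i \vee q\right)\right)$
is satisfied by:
  {i: True, q: True}
  {i: True, q: False}
  {q: True, i: False}


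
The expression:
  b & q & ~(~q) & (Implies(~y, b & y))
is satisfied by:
  {y: True, b: True, q: True}


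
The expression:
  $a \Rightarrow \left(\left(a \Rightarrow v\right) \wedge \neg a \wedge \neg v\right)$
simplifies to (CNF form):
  $\neg a$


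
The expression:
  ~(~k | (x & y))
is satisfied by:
  {k: True, y: False, x: False}
  {k: True, x: True, y: False}
  {k: True, y: True, x: False}


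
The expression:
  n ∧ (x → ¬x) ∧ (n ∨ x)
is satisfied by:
  {n: True, x: False}


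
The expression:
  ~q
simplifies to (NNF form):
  ~q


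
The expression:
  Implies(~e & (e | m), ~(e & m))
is always true.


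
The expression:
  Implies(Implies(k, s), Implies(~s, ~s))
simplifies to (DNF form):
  True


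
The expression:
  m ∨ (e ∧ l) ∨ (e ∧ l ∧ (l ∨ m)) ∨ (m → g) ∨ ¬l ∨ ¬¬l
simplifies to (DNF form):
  True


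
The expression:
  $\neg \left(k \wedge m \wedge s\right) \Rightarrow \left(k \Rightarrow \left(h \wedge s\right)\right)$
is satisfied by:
  {s: True, m: True, h: True, k: False}
  {s: True, m: True, h: False, k: False}
  {s: True, h: True, m: False, k: False}
  {s: True, h: False, m: False, k: False}
  {m: True, h: True, s: False, k: False}
  {m: True, s: False, h: False, k: False}
  {m: False, h: True, s: False, k: False}
  {m: False, s: False, h: False, k: False}
  {s: True, k: True, m: True, h: True}
  {s: True, k: True, m: True, h: False}
  {s: True, k: True, h: True, m: False}


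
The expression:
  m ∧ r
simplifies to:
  m ∧ r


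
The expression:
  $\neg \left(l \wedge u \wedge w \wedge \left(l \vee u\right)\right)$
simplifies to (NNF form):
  $\neg l \vee \neg u \vee \neg w$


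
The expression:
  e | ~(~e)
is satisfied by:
  {e: True}


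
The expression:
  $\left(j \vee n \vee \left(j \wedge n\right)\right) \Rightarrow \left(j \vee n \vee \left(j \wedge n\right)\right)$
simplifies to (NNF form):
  $\text{True}$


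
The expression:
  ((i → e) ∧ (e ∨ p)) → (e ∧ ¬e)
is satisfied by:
  {i: True, e: False, p: False}
  {e: False, p: False, i: False}
  {i: True, p: True, e: False}


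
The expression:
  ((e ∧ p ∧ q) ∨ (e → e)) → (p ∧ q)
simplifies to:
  p ∧ q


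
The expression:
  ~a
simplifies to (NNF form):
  ~a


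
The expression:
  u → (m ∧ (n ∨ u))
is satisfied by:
  {m: True, u: False}
  {u: False, m: False}
  {u: True, m: True}


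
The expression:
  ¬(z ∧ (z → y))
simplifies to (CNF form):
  ¬y ∨ ¬z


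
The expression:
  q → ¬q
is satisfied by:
  {q: False}


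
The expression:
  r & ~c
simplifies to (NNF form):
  r & ~c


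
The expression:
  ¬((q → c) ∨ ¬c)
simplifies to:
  False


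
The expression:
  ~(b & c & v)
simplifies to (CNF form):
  ~b | ~c | ~v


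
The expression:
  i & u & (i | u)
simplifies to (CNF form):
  i & u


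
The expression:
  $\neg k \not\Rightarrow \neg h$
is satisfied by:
  {h: True, k: False}


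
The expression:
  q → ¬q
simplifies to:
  ¬q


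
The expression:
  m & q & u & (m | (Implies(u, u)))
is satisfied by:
  {m: True, u: True, q: True}


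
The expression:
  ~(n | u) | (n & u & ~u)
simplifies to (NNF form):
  ~n & ~u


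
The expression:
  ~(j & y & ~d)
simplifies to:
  d | ~j | ~y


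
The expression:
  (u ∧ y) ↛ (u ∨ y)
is never true.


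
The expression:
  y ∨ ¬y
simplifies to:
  True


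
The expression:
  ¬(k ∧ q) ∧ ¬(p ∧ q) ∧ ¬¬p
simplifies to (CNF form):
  p ∧ ¬q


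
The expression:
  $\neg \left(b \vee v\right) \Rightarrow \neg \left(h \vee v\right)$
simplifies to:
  $b \vee v \vee \neg h$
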